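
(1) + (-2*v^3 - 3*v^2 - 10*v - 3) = -2*v^3 - 3*v^2 - 10*v - 2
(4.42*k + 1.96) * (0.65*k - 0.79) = 2.873*k^2 - 2.2178*k - 1.5484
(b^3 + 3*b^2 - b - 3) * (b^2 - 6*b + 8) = b^5 - 3*b^4 - 11*b^3 + 27*b^2 + 10*b - 24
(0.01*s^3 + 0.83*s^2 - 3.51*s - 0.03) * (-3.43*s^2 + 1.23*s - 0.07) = -0.0343*s^5 - 2.8346*s^4 + 13.0595*s^3 - 4.2725*s^2 + 0.2088*s + 0.0021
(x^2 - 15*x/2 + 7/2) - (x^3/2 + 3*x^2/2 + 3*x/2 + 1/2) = -x^3/2 - x^2/2 - 9*x + 3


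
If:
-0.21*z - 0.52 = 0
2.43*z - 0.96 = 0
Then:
No Solution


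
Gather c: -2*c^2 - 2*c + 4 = -2*c^2 - 2*c + 4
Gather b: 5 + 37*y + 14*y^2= 14*y^2 + 37*y + 5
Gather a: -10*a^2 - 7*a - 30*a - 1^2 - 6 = -10*a^2 - 37*a - 7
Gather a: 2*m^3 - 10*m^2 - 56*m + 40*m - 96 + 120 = 2*m^3 - 10*m^2 - 16*m + 24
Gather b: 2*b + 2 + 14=2*b + 16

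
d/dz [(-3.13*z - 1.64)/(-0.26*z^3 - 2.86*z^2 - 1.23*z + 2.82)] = (0.8138*z^3 + 8.9518*z^2 + 3.8499*z - (3.13*z + 1.64)*(0.78*z^2 + 5.72*z + 1.23) - 8.8266)/(0.26*z^3 + 2.86*z^2 + 1.23*z - 2.82)^2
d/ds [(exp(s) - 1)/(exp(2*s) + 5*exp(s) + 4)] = ((1 - exp(s))*(2*exp(s) + 5) + exp(2*s) + 5*exp(s) + 4)*exp(s)/(exp(2*s) + 5*exp(s) + 4)^2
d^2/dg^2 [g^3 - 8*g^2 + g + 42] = 6*g - 16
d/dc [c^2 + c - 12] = 2*c + 1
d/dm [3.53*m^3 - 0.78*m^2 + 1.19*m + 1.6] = 10.59*m^2 - 1.56*m + 1.19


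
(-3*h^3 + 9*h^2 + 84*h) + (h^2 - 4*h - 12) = -3*h^3 + 10*h^2 + 80*h - 12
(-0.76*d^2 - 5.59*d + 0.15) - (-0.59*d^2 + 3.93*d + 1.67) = -0.17*d^2 - 9.52*d - 1.52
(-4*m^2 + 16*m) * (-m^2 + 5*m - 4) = 4*m^4 - 36*m^3 + 96*m^2 - 64*m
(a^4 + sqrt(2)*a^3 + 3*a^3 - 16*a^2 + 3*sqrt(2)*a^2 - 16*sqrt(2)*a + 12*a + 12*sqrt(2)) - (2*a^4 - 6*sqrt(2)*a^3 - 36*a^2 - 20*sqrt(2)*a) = -a^4 + 3*a^3 + 7*sqrt(2)*a^3 + 3*sqrt(2)*a^2 + 20*a^2 + 4*sqrt(2)*a + 12*a + 12*sqrt(2)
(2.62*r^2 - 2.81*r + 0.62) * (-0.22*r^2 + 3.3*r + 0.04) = -0.5764*r^4 + 9.2642*r^3 - 9.3046*r^2 + 1.9336*r + 0.0248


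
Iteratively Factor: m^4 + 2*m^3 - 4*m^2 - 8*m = (m - 2)*(m^3 + 4*m^2 + 4*m) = (m - 2)*(m + 2)*(m^2 + 2*m) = (m - 2)*(m + 2)^2*(m)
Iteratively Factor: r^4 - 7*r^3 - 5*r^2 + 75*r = (r - 5)*(r^3 - 2*r^2 - 15*r) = r*(r - 5)*(r^2 - 2*r - 15) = r*(r - 5)*(r + 3)*(r - 5)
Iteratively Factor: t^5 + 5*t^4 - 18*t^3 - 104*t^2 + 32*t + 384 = (t + 4)*(t^4 + t^3 - 22*t^2 - 16*t + 96) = (t - 4)*(t + 4)*(t^3 + 5*t^2 - 2*t - 24) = (t - 4)*(t - 2)*(t + 4)*(t^2 + 7*t + 12) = (t - 4)*(t - 2)*(t + 4)^2*(t + 3)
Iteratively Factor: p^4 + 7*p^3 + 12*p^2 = (p + 4)*(p^3 + 3*p^2) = p*(p + 4)*(p^2 + 3*p) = p*(p + 3)*(p + 4)*(p)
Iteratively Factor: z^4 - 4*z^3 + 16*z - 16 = (z - 2)*(z^3 - 2*z^2 - 4*z + 8) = (z - 2)*(z + 2)*(z^2 - 4*z + 4) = (z - 2)^2*(z + 2)*(z - 2)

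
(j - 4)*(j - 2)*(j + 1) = j^3 - 5*j^2 + 2*j + 8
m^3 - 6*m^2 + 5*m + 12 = (m - 4)*(m - 3)*(m + 1)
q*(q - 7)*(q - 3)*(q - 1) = q^4 - 11*q^3 + 31*q^2 - 21*q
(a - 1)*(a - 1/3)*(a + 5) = a^3 + 11*a^2/3 - 19*a/3 + 5/3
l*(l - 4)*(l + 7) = l^3 + 3*l^2 - 28*l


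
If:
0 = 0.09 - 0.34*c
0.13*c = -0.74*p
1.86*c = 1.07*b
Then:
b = 0.46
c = 0.26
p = -0.05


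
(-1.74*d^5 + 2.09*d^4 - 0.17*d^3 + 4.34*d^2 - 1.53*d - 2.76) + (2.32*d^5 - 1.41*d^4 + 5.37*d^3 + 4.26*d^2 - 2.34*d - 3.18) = 0.58*d^5 + 0.68*d^4 + 5.2*d^3 + 8.6*d^2 - 3.87*d - 5.94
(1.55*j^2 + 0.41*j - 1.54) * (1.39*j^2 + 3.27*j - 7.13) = 2.1545*j^4 + 5.6384*j^3 - 11.8514*j^2 - 7.9591*j + 10.9802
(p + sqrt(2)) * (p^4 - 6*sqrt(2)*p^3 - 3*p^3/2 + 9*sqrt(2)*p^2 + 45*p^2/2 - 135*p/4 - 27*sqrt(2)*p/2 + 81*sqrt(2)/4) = p^5 - 5*sqrt(2)*p^4 - 3*p^4/2 + 21*p^3/2 + 15*sqrt(2)*p^3/2 - 63*p^2/4 + 9*sqrt(2)*p^2 - 27*p - 27*sqrt(2)*p/2 + 81/2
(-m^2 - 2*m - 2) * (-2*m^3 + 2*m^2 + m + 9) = 2*m^5 + 2*m^4 - m^3 - 15*m^2 - 20*m - 18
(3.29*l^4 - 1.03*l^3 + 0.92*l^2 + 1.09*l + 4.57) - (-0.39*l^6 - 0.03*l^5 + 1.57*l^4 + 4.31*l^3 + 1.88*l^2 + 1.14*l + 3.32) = 0.39*l^6 + 0.03*l^5 + 1.72*l^4 - 5.34*l^3 - 0.96*l^2 - 0.0499999999999998*l + 1.25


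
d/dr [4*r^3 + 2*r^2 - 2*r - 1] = 12*r^2 + 4*r - 2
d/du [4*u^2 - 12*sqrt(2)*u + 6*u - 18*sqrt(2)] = 8*u - 12*sqrt(2) + 6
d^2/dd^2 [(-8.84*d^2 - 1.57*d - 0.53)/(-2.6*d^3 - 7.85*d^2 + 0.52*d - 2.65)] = (119.5168*d^6 + 63.6791999999996*d^5 + 306.965880000001*d^4 - 409.71991*d^3 - 1041.51201*d^2 - 230.85051*d + 106.720694)/(17.576*d^9 + 159.198*d^8 + 470.1099*d^7 + 473.799425*d^6 + 230.49702*d^5 + 474.769995*d^4 - 10.268908*d^3 + 167.529555*d^2 - 10.9551*d + 18.609625)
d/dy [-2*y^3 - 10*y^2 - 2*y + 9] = -6*y^2 - 20*y - 2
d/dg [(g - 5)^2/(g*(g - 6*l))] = (g - 5)*(-g*(g - 5) + 2*g*(g - 6*l) - (g - 5)*(g - 6*l))/(g^2*(g - 6*l)^2)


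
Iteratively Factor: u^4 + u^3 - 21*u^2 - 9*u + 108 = (u - 3)*(u^3 + 4*u^2 - 9*u - 36) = (u - 3)^2*(u^2 + 7*u + 12) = (u - 3)^2*(u + 3)*(u + 4)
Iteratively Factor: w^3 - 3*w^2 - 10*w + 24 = (w + 3)*(w^2 - 6*w + 8) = (w - 2)*(w + 3)*(w - 4)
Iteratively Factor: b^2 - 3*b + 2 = (b - 2)*(b - 1)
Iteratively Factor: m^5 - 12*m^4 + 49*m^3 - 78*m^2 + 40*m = (m)*(m^4 - 12*m^3 + 49*m^2 - 78*m + 40) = m*(m - 1)*(m^3 - 11*m^2 + 38*m - 40) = m*(m - 5)*(m - 1)*(m^2 - 6*m + 8) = m*(m - 5)*(m - 2)*(m - 1)*(m - 4)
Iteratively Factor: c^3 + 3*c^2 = (c)*(c^2 + 3*c) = c*(c + 3)*(c)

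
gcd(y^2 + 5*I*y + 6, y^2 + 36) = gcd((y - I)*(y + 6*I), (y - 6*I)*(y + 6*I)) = y + 6*I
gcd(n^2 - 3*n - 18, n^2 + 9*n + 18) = n + 3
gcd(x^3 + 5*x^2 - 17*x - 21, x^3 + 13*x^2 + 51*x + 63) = x + 7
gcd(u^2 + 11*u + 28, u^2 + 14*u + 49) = u + 7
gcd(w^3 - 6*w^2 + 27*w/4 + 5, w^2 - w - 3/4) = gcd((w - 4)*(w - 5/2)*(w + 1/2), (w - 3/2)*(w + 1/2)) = w + 1/2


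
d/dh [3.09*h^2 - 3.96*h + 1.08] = 6.18*h - 3.96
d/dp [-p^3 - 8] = -3*p^2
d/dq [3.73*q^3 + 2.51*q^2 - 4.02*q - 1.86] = 11.19*q^2 + 5.02*q - 4.02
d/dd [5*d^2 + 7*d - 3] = 10*d + 7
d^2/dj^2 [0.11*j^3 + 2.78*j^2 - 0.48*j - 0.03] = 0.66*j + 5.56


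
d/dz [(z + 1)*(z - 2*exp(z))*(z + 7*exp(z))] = 5*z^2*exp(z) + 3*z^2 - 28*z*exp(2*z) + 15*z*exp(z) + 2*z - 42*exp(2*z) + 5*exp(z)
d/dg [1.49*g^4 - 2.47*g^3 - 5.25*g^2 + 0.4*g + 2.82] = 5.96*g^3 - 7.41*g^2 - 10.5*g + 0.4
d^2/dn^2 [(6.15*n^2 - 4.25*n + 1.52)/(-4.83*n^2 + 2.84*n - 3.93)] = (-2.27373675443232e-13*n^4 + 29.5740900000001*n^3 + 487.672542*n^2 - 358.937586*n - 61.916518)/(112.678587*n^6 - 198.762228*n^5 + 391.918275*n^4 - 346.35788*n^3 + 318.890025*n^2 - 131.590548*n + 60.698457)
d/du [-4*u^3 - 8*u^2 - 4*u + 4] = -12*u^2 - 16*u - 4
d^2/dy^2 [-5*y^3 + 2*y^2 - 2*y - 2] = 4 - 30*y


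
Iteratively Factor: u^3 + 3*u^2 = (u)*(u^2 + 3*u) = u*(u + 3)*(u)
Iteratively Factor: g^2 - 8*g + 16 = (g - 4)*(g - 4)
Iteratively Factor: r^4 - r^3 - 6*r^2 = (r)*(r^3 - r^2 - 6*r) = r*(r + 2)*(r^2 - 3*r) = r*(r - 3)*(r + 2)*(r)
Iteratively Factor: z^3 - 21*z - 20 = (z + 1)*(z^2 - z - 20) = (z + 1)*(z + 4)*(z - 5)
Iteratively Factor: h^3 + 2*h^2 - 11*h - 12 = (h + 1)*(h^2 + h - 12) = (h - 3)*(h + 1)*(h + 4)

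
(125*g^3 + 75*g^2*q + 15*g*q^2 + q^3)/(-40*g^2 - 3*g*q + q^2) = (25*g^2 + 10*g*q + q^2)/(-8*g + q)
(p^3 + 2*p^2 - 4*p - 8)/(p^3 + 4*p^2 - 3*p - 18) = (p^2 + 4*p + 4)/(p^2 + 6*p + 9)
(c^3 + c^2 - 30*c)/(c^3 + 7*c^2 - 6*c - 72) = c*(c - 5)/(c^2 + c - 12)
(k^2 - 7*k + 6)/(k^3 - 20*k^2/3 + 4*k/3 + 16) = 3*(k - 1)/(3*k^2 - 2*k - 8)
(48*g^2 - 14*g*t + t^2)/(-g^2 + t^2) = (-48*g^2 + 14*g*t - t^2)/(g^2 - t^2)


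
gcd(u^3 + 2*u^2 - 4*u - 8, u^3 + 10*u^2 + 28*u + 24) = u^2 + 4*u + 4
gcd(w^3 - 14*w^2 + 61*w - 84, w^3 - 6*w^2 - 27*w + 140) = w^2 - 11*w + 28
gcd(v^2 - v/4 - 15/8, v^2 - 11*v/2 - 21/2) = 1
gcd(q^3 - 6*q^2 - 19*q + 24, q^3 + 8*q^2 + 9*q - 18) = q^2 + 2*q - 3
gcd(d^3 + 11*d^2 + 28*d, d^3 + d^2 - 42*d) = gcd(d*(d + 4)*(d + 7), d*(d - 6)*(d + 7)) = d^2 + 7*d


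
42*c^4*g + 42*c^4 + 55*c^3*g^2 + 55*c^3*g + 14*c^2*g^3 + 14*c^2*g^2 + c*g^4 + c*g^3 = (c + g)*(6*c + g)*(7*c + g)*(c*g + c)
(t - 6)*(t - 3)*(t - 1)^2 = t^4 - 11*t^3 + 37*t^2 - 45*t + 18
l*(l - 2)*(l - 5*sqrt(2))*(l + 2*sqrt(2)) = l^4 - 3*sqrt(2)*l^3 - 2*l^3 - 20*l^2 + 6*sqrt(2)*l^2 + 40*l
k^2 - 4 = (k - 2)*(k + 2)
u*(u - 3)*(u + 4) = u^3 + u^2 - 12*u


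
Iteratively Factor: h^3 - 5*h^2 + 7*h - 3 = (h - 1)*(h^2 - 4*h + 3) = (h - 3)*(h - 1)*(h - 1)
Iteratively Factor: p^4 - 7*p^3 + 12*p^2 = (p - 3)*(p^3 - 4*p^2) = (p - 4)*(p - 3)*(p^2) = p*(p - 4)*(p - 3)*(p)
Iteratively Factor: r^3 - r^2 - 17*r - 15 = (r - 5)*(r^2 + 4*r + 3) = (r - 5)*(r + 1)*(r + 3)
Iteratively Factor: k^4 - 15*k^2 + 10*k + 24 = (k + 1)*(k^3 - k^2 - 14*k + 24) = (k - 2)*(k + 1)*(k^2 + k - 12) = (k - 3)*(k - 2)*(k + 1)*(k + 4)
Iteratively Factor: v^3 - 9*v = (v + 3)*(v^2 - 3*v) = (v - 3)*(v + 3)*(v)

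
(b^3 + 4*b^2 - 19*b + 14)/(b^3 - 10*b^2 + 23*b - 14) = (b + 7)/(b - 7)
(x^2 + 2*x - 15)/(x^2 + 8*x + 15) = (x - 3)/(x + 3)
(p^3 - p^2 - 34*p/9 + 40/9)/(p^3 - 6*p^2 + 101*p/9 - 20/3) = (p + 2)/(p - 3)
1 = 1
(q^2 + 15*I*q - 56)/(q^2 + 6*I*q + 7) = (q + 8*I)/(q - I)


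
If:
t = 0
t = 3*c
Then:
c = 0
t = 0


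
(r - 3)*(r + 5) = r^2 + 2*r - 15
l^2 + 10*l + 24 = (l + 4)*(l + 6)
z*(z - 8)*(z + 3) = z^3 - 5*z^2 - 24*z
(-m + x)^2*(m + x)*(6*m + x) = 6*m^4 - 5*m^3*x - 7*m^2*x^2 + 5*m*x^3 + x^4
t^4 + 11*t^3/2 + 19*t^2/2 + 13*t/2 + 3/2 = (t + 1/2)*(t + 1)^2*(t + 3)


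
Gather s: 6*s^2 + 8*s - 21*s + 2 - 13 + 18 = 6*s^2 - 13*s + 7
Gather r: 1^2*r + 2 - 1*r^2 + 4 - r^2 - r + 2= 8 - 2*r^2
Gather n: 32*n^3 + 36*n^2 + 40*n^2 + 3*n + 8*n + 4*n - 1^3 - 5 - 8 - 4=32*n^3 + 76*n^2 + 15*n - 18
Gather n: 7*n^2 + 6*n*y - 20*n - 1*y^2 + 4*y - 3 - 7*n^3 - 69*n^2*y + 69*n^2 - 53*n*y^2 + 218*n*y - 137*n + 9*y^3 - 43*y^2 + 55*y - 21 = -7*n^3 + n^2*(76 - 69*y) + n*(-53*y^2 + 224*y - 157) + 9*y^3 - 44*y^2 + 59*y - 24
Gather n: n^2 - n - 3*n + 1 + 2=n^2 - 4*n + 3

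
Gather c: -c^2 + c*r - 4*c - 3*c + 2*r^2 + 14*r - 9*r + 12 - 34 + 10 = -c^2 + c*(r - 7) + 2*r^2 + 5*r - 12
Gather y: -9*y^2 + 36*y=-9*y^2 + 36*y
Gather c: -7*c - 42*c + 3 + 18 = 21 - 49*c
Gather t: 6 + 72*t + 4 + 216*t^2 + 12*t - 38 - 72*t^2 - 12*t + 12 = 144*t^2 + 72*t - 16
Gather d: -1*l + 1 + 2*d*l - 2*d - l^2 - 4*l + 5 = d*(2*l - 2) - l^2 - 5*l + 6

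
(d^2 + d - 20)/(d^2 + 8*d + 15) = (d - 4)/(d + 3)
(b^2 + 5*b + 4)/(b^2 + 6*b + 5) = (b + 4)/(b + 5)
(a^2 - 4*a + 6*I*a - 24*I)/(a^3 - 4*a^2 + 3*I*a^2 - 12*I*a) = (a + 6*I)/(a*(a + 3*I))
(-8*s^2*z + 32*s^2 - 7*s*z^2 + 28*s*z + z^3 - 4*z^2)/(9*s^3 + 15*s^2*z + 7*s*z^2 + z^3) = (-8*s*z + 32*s + z^2 - 4*z)/(9*s^2 + 6*s*z + z^2)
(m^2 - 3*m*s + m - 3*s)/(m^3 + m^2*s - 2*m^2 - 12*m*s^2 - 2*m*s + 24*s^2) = (m + 1)/(m^2 + 4*m*s - 2*m - 8*s)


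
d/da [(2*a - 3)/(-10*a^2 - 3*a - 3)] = 5*(4*a^2 - 12*a - 3)/(100*a^4 + 60*a^3 + 69*a^2 + 18*a + 9)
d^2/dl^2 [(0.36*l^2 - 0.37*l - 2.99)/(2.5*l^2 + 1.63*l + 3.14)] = (-7.559*l^3 - 129.081*l^2 - 55.6785*l + 41.941118)/(15.625*l^6 + 30.5625*l^5 + 78.80175*l^4 + 81.103747*l^3 + 98.974998*l^2 + 48.213444*l + 30.959144)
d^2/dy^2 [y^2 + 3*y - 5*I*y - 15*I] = 2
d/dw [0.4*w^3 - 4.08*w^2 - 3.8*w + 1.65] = 1.2*w^2 - 8.16*w - 3.8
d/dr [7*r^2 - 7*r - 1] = 14*r - 7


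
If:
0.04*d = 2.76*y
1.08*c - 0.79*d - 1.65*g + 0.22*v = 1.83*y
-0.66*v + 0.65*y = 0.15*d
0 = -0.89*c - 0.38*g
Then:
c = 12.0484680752923*y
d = 69.0*y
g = -28.2187804921319*y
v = -14.6969696969697*y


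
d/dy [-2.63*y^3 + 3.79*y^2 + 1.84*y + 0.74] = -7.89*y^2 + 7.58*y + 1.84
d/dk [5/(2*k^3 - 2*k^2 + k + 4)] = 5*(-6*k^2 + 4*k - 1)/(2*k^3 - 2*k^2 + k + 4)^2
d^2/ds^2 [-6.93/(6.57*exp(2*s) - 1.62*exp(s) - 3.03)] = (6.93*(13.14*exp(s) - 1.62)*(26.28*exp(s) - 3.24)*exp(s) + (182.1204*exp(s) - 11.2266)*(-6.57*exp(2*s) + 1.62*exp(s) + 3.03))*exp(s)/(-6.57*exp(2*s) + 1.62*exp(s) + 3.03)^3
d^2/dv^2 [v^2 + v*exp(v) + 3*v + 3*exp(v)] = v*exp(v) + 5*exp(v) + 2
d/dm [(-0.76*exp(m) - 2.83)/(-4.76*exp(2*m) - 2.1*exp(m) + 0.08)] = (-(0.76*exp(m) + 2.83)*(9.52*exp(m) + 2.1) + 3.6176*exp(2*m) + 1.596*exp(m) - 0.0608)*exp(m)/(4.76*exp(2*m) + 2.1*exp(m) - 0.08)^2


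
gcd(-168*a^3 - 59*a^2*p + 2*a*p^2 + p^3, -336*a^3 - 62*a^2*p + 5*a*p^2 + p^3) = -56*a^2 - a*p + p^2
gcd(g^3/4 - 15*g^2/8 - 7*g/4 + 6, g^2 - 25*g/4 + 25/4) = 1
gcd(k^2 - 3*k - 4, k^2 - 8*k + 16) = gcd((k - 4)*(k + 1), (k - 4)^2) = k - 4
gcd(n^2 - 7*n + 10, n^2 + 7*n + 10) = 1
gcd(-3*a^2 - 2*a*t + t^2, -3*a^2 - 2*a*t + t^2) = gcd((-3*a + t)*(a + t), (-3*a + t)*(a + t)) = -3*a^2 - 2*a*t + t^2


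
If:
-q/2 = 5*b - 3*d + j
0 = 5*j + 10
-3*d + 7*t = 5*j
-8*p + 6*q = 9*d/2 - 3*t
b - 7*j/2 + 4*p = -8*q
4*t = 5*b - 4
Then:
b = -1812/1261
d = -4024/1261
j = -2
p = 825/5044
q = -980/1261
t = -3526/1261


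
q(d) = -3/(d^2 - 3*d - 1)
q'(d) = -3*(3 - 2*d)/(d^2 - 3*d - 1)^2 = 3*(2*d - 3)/(-d^2 + 3*d + 1)^2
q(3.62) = -2.41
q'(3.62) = 8.21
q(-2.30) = -0.27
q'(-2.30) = -0.18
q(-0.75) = -1.66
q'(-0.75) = -4.11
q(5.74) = -0.20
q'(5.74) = 0.12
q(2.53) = 1.37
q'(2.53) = 1.29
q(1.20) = 0.95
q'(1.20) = -0.18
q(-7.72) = -0.04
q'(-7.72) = -0.01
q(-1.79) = -0.40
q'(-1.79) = -0.34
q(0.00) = 3.00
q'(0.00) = -9.00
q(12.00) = -0.03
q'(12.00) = 0.01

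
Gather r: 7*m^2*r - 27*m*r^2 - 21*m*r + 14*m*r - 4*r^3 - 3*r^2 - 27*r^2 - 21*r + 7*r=-4*r^3 + r^2*(-27*m - 30) + r*(7*m^2 - 7*m - 14)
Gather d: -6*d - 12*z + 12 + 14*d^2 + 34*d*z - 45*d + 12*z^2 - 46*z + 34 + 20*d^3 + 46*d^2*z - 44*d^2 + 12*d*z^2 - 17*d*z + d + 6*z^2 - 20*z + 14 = 20*d^3 + d^2*(46*z - 30) + d*(12*z^2 + 17*z - 50) + 18*z^2 - 78*z + 60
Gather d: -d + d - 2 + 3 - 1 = 0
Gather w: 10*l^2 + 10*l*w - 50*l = 10*l^2 + 10*l*w - 50*l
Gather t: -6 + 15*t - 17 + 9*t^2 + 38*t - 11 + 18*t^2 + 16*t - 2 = 27*t^2 + 69*t - 36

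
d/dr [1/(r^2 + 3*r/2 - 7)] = 2*(-4*r - 3)/(2*r^2 + 3*r - 14)^2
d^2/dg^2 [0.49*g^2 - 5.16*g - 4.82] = 0.980000000000000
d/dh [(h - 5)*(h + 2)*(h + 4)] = 3*h^2 + 2*h - 22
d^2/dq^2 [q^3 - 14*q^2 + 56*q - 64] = 6*q - 28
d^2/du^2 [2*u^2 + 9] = 4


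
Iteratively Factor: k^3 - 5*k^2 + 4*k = (k)*(k^2 - 5*k + 4) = k*(k - 4)*(k - 1)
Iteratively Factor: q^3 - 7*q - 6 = (q - 3)*(q^2 + 3*q + 2) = (q - 3)*(q + 2)*(q + 1)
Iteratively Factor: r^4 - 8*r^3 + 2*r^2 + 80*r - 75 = (r + 3)*(r^3 - 11*r^2 + 35*r - 25) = (r - 5)*(r + 3)*(r^2 - 6*r + 5) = (r - 5)^2*(r + 3)*(r - 1)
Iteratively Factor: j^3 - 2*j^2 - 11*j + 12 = (j - 4)*(j^2 + 2*j - 3) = (j - 4)*(j - 1)*(j + 3)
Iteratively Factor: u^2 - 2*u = (u)*(u - 2)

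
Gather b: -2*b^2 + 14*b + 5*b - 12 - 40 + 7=-2*b^2 + 19*b - 45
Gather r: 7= 7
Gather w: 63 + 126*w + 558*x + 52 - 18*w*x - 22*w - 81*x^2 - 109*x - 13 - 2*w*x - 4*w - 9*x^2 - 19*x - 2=w*(100 - 20*x) - 90*x^2 + 430*x + 100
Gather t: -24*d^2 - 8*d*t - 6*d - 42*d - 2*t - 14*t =-24*d^2 - 48*d + t*(-8*d - 16)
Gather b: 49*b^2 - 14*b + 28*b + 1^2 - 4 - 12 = 49*b^2 + 14*b - 15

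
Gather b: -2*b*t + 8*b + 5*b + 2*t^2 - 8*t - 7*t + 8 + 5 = b*(13 - 2*t) + 2*t^2 - 15*t + 13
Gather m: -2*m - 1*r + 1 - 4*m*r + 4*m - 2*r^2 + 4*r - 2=m*(2 - 4*r) - 2*r^2 + 3*r - 1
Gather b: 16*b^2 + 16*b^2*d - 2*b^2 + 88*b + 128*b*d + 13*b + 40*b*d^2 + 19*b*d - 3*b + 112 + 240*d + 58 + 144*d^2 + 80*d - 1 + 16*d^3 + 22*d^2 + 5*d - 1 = b^2*(16*d + 14) + b*(40*d^2 + 147*d + 98) + 16*d^3 + 166*d^2 + 325*d + 168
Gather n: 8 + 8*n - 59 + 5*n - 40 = 13*n - 91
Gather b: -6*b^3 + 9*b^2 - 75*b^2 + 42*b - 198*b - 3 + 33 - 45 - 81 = -6*b^3 - 66*b^2 - 156*b - 96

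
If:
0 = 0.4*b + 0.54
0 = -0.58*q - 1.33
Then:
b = -1.35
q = -2.29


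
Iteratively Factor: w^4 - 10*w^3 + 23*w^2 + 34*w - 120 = (w - 4)*(w^3 - 6*w^2 - w + 30) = (w - 5)*(w - 4)*(w^2 - w - 6) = (w - 5)*(w - 4)*(w - 3)*(w + 2)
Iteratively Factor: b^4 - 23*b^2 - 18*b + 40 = (b + 2)*(b^3 - 2*b^2 - 19*b + 20) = (b - 5)*(b + 2)*(b^2 + 3*b - 4) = (b - 5)*(b - 1)*(b + 2)*(b + 4)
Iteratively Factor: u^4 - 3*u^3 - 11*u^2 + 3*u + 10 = (u - 5)*(u^3 + 2*u^2 - u - 2) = (u - 5)*(u + 1)*(u^2 + u - 2) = (u - 5)*(u - 1)*(u + 1)*(u + 2)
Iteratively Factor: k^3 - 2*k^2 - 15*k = (k - 5)*(k^2 + 3*k) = k*(k - 5)*(k + 3)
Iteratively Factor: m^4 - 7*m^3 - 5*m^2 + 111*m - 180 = (m - 3)*(m^3 - 4*m^2 - 17*m + 60) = (m - 3)^2*(m^2 - m - 20) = (m - 3)^2*(m + 4)*(m - 5)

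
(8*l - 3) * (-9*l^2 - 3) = -72*l^3 + 27*l^2 - 24*l + 9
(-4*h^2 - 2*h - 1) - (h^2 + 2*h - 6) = -5*h^2 - 4*h + 5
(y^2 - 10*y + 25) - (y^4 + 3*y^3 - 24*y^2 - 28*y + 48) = -y^4 - 3*y^3 + 25*y^2 + 18*y - 23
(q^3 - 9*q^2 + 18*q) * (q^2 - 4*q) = q^5 - 13*q^4 + 54*q^3 - 72*q^2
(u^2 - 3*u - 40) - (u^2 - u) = -2*u - 40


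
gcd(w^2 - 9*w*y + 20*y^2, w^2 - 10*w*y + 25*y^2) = -w + 5*y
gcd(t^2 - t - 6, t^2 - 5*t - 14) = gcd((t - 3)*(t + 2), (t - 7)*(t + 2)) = t + 2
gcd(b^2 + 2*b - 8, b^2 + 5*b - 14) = b - 2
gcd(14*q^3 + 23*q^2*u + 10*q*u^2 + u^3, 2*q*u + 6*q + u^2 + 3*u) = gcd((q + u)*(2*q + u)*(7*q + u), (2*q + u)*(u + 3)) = 2*q + u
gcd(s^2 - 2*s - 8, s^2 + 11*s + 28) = 1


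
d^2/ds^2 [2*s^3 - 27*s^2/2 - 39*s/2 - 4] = 12*s - 27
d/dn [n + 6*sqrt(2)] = 1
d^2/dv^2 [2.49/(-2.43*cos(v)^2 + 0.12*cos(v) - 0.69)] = (58.812804*(1 - cos(v)^2)^2 - 2.178252*cos(v)^3 + 12.742326*cos(v)^2 + 4.562676*cos(v) - 50.53455)/(2.43*cos(v)^2 - 0.12*cos(v) + 0.69)^3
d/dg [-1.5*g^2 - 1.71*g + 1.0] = -3.0*g - 1.71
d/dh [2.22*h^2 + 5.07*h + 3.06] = 4.44*h + 5.07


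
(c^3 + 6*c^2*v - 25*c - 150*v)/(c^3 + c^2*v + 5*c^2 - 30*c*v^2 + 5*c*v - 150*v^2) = (5 - c)/(-c + 5*v)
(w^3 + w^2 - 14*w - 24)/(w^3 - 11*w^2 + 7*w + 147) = (w^2 - 2*w - 8)/(w^2 - 14*w + 49)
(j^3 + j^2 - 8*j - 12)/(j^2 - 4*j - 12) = (j^2 - j - 6)/(j - 6)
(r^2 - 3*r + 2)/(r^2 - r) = (r - 2)/r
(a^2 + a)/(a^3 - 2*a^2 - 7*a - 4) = a/(a^2 - 3*a - 4)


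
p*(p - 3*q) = p^2 - 3*p*q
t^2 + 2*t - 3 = (t - 1)*(t + 3)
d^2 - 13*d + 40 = (d - 8)*(d - 5)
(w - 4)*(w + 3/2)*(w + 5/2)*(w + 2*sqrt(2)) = w^4 + 2*sqrt(2)*w^3 - 49*w^2/4 - 49*sqrt(2)*w/2 - 15*w - 30*sqrt(2)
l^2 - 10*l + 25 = (l - 5)^2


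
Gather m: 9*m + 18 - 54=9*m - 36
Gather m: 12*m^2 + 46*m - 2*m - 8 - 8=12*m^2 + 44*m - 16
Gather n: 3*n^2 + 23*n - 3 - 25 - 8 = 3*n^2 + 23*n - 36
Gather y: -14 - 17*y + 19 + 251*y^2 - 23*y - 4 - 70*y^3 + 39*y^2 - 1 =-70*y^3 + 290*y^2 - 40*y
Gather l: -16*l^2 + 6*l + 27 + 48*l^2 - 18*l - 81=32*l^2 - 12*l - 54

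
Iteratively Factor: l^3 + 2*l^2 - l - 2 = (l - 1)*(l^2 + 3*l + 2) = (l - 1)*(l + 1)*(l + 2)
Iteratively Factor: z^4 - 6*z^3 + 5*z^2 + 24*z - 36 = (z - 2)*(z^3 - 4*z^2 - 3*z + 18) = (z - 3)*(z - 2)*(z^2 - z - 6) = (z - 3)^2*(z - 2)*(z + 2)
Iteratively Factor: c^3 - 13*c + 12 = (c + 4)*(c^2 - 4*c + 3) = (c - 1)*(c + 4)*(c - 3)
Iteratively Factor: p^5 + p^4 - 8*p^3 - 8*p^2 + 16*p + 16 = (p + 2)*(p^4 - p^3 - 6*p^2 + 4*p + 8) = (p + 1)*(p + 2)*(p^3 - 2*p^2 - 4*p + 8) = (p - 2)*(p + 1)*(p + 2)*(p^2 - 4) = (p - 2)*(p + 1)*(p + 2)^2*(p - 2)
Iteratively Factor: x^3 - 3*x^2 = (x)*(x^2 - 3*x) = x^2*(x - 3)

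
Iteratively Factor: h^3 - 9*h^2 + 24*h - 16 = (h - 4)*(h^2 - 5*h + 4) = (h - 4)^2*(h - 1)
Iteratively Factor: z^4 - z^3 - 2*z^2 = (z)*(z^3 - z^2 - 2*z) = z*(z + 1)*(z^2 - 2*z) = z^2*(z + 1)*(z - 2)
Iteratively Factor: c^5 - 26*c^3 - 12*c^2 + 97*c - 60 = (c + 3)*(c^4 - 3*c^3 - 17*c^2 + 39*c - 20) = (c - 1)*(c + 3)*(c^3 - 2*c^2 - 19*c + 20) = (c - 1)^2*(c + 3)*(c^2 - c - 20) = (c - 5)*(c - 1)^2*(c + 3)*(c + 4)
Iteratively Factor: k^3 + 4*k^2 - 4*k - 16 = (k + 2)*(k^2 + 2*k - 8) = (k - 2)*(k + 2)*(k + 4)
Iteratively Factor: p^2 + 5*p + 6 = (p + 3)*(p + 2)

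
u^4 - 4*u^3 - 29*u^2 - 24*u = u*(u - 8)*(u + 1)*(u + 3)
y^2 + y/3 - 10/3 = (y - 5/3)*(y + 2)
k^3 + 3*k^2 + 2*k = k*(k + 1)*(k + 2)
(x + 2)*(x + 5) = x^2 + 7*x + 10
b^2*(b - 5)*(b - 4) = b^4 - 9*b^3 + 20*b^2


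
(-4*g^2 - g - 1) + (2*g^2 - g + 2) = -2*g^2 - 2*g + 1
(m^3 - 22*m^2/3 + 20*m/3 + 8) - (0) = m^3 - 22*m^2/3 + 20*m/3 + 8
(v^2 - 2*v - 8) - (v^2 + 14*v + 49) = -16*v - 57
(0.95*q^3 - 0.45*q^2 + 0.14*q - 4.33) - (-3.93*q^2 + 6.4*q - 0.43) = 0.95*q^3 + 3.48*q^2 - 6.26*q - 3.9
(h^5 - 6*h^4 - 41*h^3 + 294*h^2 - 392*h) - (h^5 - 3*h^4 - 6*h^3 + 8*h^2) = -3*h^4 - 35*h^3 + 286*h^2 - 392*h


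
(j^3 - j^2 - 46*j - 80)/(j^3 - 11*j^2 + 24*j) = (j^2 + 7*j + 10)/(j*(j - 3))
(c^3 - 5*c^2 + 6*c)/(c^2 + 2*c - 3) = c*(c^2 - 5*c + 6)/(c^2 + 2*c - 3)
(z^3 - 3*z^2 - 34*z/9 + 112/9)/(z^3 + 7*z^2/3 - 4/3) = (9*z^2 - 45*z + 56)/(3*(3*z^2 + z - 2))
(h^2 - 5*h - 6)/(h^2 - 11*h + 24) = (h^2 - 5*h - 6)/(h^2 - 11*h + 24)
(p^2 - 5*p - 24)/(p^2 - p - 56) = (p + 3)/(p + 7)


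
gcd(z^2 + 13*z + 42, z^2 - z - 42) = z + 6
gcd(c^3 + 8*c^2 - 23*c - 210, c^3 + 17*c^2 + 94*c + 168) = c^2 + 13*c + 42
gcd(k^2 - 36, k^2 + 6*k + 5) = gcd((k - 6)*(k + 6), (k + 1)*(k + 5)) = 1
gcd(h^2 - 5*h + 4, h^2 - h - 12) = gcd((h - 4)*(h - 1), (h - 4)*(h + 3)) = h - 4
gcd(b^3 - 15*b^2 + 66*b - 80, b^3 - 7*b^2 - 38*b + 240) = b^2 - 13*b + 40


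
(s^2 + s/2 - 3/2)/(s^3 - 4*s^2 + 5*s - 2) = (s + 3/2)/(s^2 - 3*s + 2)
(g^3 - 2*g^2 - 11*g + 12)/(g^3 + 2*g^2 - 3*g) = (g - 4)/g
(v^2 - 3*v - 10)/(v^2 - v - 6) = (v - 5)/(v - 3)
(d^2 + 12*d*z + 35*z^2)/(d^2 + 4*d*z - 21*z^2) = (-d - 5*z)/(-d + 3*z)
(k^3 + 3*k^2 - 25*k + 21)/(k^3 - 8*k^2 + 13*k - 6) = (k^2 + 4*k - 21)/(k^2 - 7*k + 6)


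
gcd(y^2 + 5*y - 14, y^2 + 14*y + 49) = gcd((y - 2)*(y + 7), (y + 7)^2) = y + 7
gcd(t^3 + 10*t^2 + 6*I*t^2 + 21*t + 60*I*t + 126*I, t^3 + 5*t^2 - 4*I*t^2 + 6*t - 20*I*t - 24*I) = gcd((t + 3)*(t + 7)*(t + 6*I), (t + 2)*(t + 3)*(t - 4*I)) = t + 3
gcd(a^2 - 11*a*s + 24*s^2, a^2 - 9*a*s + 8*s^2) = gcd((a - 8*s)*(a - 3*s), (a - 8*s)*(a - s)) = -a + 8*s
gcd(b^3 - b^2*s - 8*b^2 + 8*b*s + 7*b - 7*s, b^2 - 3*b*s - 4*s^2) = 1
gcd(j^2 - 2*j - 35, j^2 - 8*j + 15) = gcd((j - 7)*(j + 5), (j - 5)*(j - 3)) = 1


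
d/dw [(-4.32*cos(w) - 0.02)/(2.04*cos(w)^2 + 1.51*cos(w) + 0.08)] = (-8.8128*cos(w)^2 - 0.0815999999999999*cos(w) + 0.3154)*sin(w)/(4.1616*cos(w)^4 + 6.1608*cos(w)^3 + 2.6065*cos(w)^2 + 0.2416*cos(w) + 0.0064)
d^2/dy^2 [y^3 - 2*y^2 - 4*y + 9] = 6*y - 4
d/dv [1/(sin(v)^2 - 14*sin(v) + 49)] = -2*cos(v)/(sin(v) - 7)^3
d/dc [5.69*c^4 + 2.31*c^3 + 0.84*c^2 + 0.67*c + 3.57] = 22.76*c^3 + 6.93*c^2 + 1.68*c + 0.67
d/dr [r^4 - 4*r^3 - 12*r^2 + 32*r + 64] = 4*r^3 - 12*r^2 - 24*r + 32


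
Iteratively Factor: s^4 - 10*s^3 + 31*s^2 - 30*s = (s - 5)*(s^3 - 5*s^2 + 6*s) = s*(s - 5)*(s^2 - 5*s + 6) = s*(s - 5)*(s - 3)*(s - 2)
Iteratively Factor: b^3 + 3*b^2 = (b)*(b^2 + 3*b) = b*(b + 3)*(b)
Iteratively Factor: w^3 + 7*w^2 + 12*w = (w + 3)*(w^2 + 4*w) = (w + 3)*(w + 4)*(w)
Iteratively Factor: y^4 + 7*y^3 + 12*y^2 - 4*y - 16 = (y + 2)*(y^3 + 5*y^2 + 2*y - 8) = (y + 2)^2*(y^2 + 3*y - 4) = (y + 2)^2*(y + 4)*(y - 1)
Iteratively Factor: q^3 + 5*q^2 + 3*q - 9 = (q + 3)*(q^2 + 2*q - 3) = (q + 3)^2*(q - 1)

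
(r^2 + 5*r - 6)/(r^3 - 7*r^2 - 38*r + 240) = (r - 1)/(r^2 - 13*r + 40)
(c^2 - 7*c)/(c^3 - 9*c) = (c - 7)/(c^2 - 9)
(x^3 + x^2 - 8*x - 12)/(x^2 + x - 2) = (x^2 - x - 6)/(x - 1)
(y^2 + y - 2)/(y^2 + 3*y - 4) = (y + 2)/(y + 4)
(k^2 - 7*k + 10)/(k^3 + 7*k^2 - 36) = (k - 5)/(k^2 + 9*k + 18)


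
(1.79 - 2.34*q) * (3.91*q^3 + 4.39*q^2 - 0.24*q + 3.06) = -9.1494*q^4 - 3.2737*q^3 + 8.4197*q^2 - 7.59*q + 5.4774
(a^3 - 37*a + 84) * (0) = 0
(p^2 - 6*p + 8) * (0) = 0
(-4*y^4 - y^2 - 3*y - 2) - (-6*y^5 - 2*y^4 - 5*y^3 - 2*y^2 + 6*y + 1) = 6*y^5 - 2*y^4 + 5*y^3 + y^2 - 9*y - 3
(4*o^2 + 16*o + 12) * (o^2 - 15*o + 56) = 4*o^4 - 44*o^3 - 4*o^2 + 716*o + 672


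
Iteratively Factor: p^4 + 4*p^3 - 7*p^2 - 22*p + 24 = (p - 2)*(p^3 + 6*p^2 + 5*p - 12) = (p - 2)*(p - 1)*(p^2 + 7*p + 12) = (p - 2)*(p - 1)*(p + 3)*(p + 4)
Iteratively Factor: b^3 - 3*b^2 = (b)*(b^2 - 3*b) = b^2*(b - 3)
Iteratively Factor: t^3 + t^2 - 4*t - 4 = (t + 2)*(t^2 - t - 2) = (t - 2)*(t + 2)*(t + 1)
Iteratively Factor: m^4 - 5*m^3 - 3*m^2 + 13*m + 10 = (m - 5)*(m^3 - 3*m - 2) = (m - 5)*(m + 1)*(m^2 - m - 2) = (m - 5)*(m + 1)^2*(m - 2)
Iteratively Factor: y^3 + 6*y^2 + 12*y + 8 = (y + 2)*(y^2 + 4*y + 4) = (y + 2)^2*(y + 2)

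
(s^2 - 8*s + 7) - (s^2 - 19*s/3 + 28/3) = -5*s/3 - 7/3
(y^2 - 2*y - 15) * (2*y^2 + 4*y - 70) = 2*y^4 - 108*y^2 + 80*y + 1050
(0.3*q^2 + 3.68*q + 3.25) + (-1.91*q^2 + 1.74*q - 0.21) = -1.61*q^2 + 5.42*q + 3.04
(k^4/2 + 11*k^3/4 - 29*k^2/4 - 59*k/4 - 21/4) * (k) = k^5/2 + 11*k^4/4 - 29*k^3/4 - 59*k^2/4 - 21*k/4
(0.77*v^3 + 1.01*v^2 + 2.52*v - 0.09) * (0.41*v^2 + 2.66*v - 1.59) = 0.3157*v^5 + 2.4623*v^4 + 2.4955*v^3 + 5.0604*v^2 - 4.2462*v + 0.1431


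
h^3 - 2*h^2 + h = h*(h - 1)^2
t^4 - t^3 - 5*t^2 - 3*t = t*(t - 3)*(t + 1)^2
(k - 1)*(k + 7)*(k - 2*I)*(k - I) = k^4 + 6*k^3 - 3*I*k^3 - 9*k^2 - 18*I*k^2 - 12*k + 21*I*k + 14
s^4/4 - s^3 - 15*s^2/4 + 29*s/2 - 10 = (s/4 + 1)*(s - 5)*(s - 2)*(s - 1)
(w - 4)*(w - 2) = w^2 - 6*w + 8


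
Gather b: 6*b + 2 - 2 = 6*b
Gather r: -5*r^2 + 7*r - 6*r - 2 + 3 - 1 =-5*r^2 + r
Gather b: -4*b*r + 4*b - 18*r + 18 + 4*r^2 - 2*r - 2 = b*(4 - 4*r) + 4*r^2 - 20*r + 16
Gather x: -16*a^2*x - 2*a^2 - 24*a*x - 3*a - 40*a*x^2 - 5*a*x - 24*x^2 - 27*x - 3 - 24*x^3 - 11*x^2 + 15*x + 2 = -2*a^2 - 3*a - 24*x^3 + x^2*(-40*a - 35) + x*(-16*a^2 - 29*a - 12) - 1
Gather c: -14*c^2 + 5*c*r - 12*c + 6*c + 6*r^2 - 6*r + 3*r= -14*c^2 + c*(5*r - 6) + 6*r^2 - 3*r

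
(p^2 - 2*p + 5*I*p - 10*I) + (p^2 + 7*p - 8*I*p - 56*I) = 2*p^2 + 5*p - 3*I*p - 66*I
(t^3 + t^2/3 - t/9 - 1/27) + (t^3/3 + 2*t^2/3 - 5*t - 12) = 4*t^3/3 + t^2 - 46*t/9 - 325/27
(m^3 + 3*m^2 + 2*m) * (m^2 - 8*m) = m^5 - 5*m^4 - 22*m^3 - 16*m^2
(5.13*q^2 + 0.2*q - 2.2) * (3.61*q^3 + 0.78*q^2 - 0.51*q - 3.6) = 18.5193*q^5 + 4.7234*q^4 - 10.4023*q^3 - 20.286*q^2 + 0.402*q + 7.92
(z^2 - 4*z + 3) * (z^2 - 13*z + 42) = z^4 - 17*z^3 + 97*z^2 - 207*z + 126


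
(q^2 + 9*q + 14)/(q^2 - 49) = (q + 2)/(q - 7)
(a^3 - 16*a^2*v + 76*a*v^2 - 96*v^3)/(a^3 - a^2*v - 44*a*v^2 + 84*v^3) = (a - 8*v)/(a + 7*v)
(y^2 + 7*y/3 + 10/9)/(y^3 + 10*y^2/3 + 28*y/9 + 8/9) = (3*y + 5)/(3*y^2 + 8*y + 4)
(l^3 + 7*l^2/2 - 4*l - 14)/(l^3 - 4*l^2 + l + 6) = (l^2 + 11*l/2 + 7)/(l^2 - 2*l - 3)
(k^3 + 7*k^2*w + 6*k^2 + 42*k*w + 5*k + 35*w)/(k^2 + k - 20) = (k^2 + 7*k*w + k + 7*w)/(k - 4)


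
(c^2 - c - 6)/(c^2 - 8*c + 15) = (c + 2)/(c - 5)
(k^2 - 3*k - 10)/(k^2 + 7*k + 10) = (k - 5)/(k + 5)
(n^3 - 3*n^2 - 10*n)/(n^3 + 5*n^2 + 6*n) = (n - 5)/(n + 3)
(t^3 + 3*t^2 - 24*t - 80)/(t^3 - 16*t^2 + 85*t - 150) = (t^2 + 8*t + 16)/(t^2 - 11*t + 30)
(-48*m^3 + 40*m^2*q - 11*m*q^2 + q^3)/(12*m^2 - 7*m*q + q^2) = -4*m + q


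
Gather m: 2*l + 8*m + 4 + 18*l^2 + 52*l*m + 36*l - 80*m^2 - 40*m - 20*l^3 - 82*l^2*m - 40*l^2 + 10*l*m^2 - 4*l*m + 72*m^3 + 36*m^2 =-20*l^3 - 22*l^2 + 38*l + 72*m^3 + m^2*(10*l - 44) + m*(-82*l^2 + 48*l - 32) + 4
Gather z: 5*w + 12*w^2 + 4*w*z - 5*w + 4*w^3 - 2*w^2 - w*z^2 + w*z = 4*w^3 + 10*w^2 - w*z^2 + 5*w*z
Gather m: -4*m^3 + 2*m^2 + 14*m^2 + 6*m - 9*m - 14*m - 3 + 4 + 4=-4*m^3 + 16*m^2 - 17*m + 5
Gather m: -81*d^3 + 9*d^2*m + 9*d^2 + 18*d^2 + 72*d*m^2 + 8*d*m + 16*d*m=-81*d^3 + 27*d^2 + 72*d*m^2 + m*(9*d^2 + 24*d)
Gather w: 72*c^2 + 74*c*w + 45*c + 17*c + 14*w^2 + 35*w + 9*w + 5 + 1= 72*c^2 + 62*c + 14*w^2 + w*(74*c + 44) + 6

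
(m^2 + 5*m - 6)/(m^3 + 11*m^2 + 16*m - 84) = (m - 1)/(m^2 + 5*m - 14)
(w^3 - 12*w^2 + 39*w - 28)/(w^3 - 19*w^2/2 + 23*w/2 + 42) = 2*(w - 1)/(2*w + 3)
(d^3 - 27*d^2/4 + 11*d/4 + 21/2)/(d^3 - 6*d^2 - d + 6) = (d - 7/4)/(d - 1)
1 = 1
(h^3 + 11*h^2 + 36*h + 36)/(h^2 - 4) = (h^2 + 9*h + 18)/(h - 2)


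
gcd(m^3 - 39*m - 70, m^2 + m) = 1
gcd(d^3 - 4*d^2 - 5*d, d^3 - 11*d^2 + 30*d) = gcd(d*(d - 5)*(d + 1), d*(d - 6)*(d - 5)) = d^2 - 5*d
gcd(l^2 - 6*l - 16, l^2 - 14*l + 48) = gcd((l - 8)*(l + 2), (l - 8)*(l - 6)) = l - 8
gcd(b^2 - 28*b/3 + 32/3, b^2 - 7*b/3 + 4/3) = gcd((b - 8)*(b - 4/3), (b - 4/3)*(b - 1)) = b - 4/3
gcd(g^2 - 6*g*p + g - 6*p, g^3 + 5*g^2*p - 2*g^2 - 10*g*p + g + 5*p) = 1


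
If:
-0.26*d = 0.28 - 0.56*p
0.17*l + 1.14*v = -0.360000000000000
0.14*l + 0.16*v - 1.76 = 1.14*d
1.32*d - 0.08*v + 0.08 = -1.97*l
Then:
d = -1.49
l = 0.94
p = -0.19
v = -0.46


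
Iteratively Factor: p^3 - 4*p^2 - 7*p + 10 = (p - 1)*(p^2 - 3*p - 10) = (p - 1)*(p + 2)*(p - 5)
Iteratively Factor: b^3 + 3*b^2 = (b)*(b^2 + 3*b) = b^2*(b + 3)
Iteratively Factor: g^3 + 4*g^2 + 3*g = (g + 1)*(g^2 + 3*g) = (g + 1)*(g + 3)*(g)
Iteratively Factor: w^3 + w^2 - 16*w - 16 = (w - 4)*(w^2 + 5*w + 4) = (w - 4)*(w + 4)*(w + 1)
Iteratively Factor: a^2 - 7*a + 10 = (a - 5)*(a - 2)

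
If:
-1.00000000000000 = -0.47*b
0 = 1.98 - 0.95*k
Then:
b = 2.13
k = 2.08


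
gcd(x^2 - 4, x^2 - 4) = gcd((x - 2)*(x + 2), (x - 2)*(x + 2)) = x^2 - 4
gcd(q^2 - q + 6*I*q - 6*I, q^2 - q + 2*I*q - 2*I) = q - 1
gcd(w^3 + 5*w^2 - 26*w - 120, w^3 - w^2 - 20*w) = w^2 - w - 20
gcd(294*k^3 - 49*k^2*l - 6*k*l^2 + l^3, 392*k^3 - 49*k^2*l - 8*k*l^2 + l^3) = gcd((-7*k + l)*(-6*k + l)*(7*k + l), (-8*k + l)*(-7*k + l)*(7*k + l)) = 49*k^2 - l^2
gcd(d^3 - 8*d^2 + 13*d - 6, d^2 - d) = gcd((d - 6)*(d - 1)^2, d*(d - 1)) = d - 1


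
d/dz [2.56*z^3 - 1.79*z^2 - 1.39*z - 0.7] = 7.68*z^2 - 3.58*z - 1.39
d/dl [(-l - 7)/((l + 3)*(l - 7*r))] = ((l + 3)*(l + 7) - (l + 3)*(l - 7*r) + (l + 7)*(l - 7*r))/((l + 3)^2*(l - 7*r)^2)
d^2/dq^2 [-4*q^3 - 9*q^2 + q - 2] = -24*q - 18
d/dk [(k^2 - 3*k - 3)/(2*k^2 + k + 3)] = (7*k^2 + 18*k - 6)/(4*k^4 + 4*k^3 + 13*k^2 + 6*k + 9)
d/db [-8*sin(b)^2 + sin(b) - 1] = (1 - 16*sin(b))*cos(b)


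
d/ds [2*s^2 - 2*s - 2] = 4*s - 2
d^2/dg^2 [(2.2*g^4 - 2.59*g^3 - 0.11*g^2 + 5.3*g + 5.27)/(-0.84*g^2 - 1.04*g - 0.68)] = (-3.10464*g^6 - 11.53152*g^5 - 21.81696*g^4 - 29.92112*g^3 - 23.905536*g^2 - 2.27337599999999*g + 2.218432)/(0.592704*g^6 + 2.201472*g^5 + 4.165056*g^4 + 4.689152*g^3 + 3.371712*g^2 + 1.442688*g + 0.314432)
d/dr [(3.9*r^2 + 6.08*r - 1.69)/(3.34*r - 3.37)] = (13.026*r^2 - 26.286*r - 14.845)/(11.1556*r^2 - 22.5116*r + 11.3569)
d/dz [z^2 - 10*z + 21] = 2*z - 10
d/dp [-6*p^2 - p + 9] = -12*p - 1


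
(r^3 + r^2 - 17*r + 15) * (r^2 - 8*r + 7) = r^5 - 7*r^4 - 18*r^3 + 158*r^2 - 239*r + 105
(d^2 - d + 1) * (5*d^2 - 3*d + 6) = 5*d^4 - 8*d^3 + 14*d^2 - 9*d + 6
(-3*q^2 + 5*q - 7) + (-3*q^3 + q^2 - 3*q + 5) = -3*q^3 - 2*q^2 + 2*q - 2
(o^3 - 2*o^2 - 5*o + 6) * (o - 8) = o^4 - 10*o^3 + 11*o^2 + 46*o - 48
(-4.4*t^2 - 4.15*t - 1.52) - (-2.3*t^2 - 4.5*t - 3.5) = -2.1*t^2 + 0.35*t + 1.98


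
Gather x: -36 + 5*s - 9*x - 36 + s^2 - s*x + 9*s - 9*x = s^2 + 14*s + x*(-s - 18) - 72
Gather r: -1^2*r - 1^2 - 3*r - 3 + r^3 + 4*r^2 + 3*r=r^3 + 4*r^2 - r - 4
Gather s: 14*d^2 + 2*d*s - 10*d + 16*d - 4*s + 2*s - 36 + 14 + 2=14*d^2 + 6*d + s*(2*d - 2) - 20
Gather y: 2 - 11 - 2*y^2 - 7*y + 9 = -2*y^2 - 7*y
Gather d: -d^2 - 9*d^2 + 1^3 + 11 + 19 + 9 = 40 - 10*d^2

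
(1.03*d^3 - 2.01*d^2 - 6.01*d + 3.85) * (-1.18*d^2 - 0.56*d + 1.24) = -1.2154*d^5 + 1.795*d^4 + 9.4946*d^3 - 3.6698*d^2 - 9.6084*d + 4.774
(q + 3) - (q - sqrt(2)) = sqrt(2) + 3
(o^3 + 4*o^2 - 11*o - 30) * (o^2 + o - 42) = o^5 + 5*o^4 - 49*o^3 - 209*o^2 + 432*o + 1260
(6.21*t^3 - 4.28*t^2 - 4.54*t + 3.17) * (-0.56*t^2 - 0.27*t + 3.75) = -3.4776*t^5 + 0.7201*t^4 + 26.9855*t^3 - 16.5994*t^2 - 17.8809*t + 11.8875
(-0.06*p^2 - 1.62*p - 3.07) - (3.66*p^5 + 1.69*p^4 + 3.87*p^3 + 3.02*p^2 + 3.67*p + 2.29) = -3.66*p^5 - 1.69*p^4 - 3.87*p^3 - 3.08*p^2 - 5.29*p - 5.36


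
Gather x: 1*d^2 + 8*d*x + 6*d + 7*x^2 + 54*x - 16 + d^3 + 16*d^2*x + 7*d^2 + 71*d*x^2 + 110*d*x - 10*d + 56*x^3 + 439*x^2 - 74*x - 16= d^3 + 8*d^2 - 4*d + 56*x^3 + x^2*(71*d + 446) + x*(16*d^2 + 118*d - 20) - 32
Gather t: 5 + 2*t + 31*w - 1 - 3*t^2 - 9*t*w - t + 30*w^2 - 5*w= -3*t^2 + t*(1 - 9*w) + 30*w^2 + 26*w + 4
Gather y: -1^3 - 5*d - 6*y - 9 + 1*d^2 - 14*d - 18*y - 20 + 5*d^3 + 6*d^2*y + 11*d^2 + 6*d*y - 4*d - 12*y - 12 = 5*d^3 + 12*d^2 - 23*d + y*(6*d^2 + 6*d - 36) - 42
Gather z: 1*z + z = 2*z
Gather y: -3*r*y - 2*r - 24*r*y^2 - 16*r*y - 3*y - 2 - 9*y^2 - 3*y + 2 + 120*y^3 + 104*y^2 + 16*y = -2*r + 120*y^3 + y^2*(95 - 24*r) + y*(10 - 19*r)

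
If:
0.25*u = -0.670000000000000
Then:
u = -2.68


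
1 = 1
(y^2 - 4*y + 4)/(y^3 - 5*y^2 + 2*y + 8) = (y - 2)/(y^2 - 3*y - 4)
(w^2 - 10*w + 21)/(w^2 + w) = (w^2 - 10*w + 21)/(w*(w + 1))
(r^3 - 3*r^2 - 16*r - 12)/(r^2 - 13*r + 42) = (r^2 + 3*r + 2)/(r - 7)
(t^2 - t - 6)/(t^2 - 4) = (t - 3)/(t - 2)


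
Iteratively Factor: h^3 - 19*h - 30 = (h - 5)*(h^2 + 5*h + 6) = (h - 5)*(h + 2)*(h + 3)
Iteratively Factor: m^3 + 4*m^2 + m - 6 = (m + 3)*(m^2 + m - 2) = (m - 1)*(m + 3)*(m + 2)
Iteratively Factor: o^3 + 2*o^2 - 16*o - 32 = (o + 4)*(o^2 - 2*o - 8) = (o + 2)*(o + 4)*(o - 4)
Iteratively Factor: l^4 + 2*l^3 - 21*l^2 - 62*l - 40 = (l + 4)*(l^3 - 2*l^2 - 13*l - 10) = (l + 1)*(l + 4)*(l^2 - 3*l - 10) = (l - 5)*(l + 1)*(l + 4)*(l + 2)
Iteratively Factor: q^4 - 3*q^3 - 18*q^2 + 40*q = (q - 2)*(q^3 - q^2 - 20*q) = (q - 5)*(q - 2)*(q^2 + 4*q) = q*(q - 5)*(q - 2)*(q + 4)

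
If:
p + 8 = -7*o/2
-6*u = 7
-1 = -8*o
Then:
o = 1/8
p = -135/16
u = -7/6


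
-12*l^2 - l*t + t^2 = (-4*l + t)*(3*l + t)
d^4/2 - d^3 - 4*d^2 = d^2*(d/2 + 1)*(d - 4)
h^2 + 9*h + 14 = (h + 2)*(h + 7)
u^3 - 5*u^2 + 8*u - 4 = (u - 2)^2*(u - 1)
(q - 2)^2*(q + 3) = q^3 - q^2 - 8*q + 12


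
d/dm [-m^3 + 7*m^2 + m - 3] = -3*m^2 + 14*m + 1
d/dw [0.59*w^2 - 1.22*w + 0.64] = 1.18*w - 1.22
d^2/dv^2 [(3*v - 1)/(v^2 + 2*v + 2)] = 2*(4*(v + 1)^2*(3*v - 1) - (9*v + 5)*(v^2 + 2*v + 2))/(v^2 + 2*v + 2)^3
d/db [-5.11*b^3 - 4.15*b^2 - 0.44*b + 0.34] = -15.33*b^2 - 8.3*b - 0.44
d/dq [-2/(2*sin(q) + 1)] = 4*cos(q)/(2*sin(q) + 1)^2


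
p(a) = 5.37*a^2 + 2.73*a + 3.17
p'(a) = 10.74*a + 2.73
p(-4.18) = 85.59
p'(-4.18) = -42.16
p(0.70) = 7.71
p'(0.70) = 10.25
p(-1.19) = 7.53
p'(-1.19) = -10.05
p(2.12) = 33.09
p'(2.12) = 25.50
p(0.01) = 3.20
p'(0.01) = 2.84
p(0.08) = 3.42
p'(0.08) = 3.59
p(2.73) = 50.64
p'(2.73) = 32.05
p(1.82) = 25.93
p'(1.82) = 22.28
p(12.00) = 809.21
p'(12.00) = 131.61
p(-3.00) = 43.31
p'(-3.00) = -29.49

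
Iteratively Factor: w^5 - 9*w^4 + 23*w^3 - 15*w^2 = (w)*(w^4 - 9*w^3 + 23*w^2 - 15*w) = w*(w - 3)*(w^3 - 6*w^2 + 5*w) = w^2*(w - 3)*(w^2 - 6*w + 5) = w^2*(w - 3)*(w - 1)*(w - 5)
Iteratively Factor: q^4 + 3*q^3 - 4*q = (q + 2)*(q^3 + q^2 - 2*q) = (q + 2)^2*(q^2 - q) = (q - 1)*(q + 2)^2*(q)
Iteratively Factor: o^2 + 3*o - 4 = (o - 1)*(o + 4)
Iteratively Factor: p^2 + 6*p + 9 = (p + 3)*(p + 3)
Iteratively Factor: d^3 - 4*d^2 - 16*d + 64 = (d - 4)*(d^2 - 16) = (d - 4)^2*(d + 4)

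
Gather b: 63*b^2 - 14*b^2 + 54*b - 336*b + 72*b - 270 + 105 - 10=49*b^2 - 210*b - 175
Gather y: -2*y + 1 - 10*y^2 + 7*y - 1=-10*y^2 + 5*y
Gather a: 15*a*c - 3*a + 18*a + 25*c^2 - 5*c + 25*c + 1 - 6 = a*(15*c + 15) + 25*c^2 + 20*c - 5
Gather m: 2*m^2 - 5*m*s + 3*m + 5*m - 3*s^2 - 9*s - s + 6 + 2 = 2*m^2 + m*(8 - 5*s) - 3*s^2 - 10*s + 8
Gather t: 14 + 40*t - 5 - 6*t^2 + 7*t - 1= -6*t^2 + 47*t + 8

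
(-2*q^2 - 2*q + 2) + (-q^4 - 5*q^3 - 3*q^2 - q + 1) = -q^4 - 5*q^3 - 5*q^2 - 3*q + 3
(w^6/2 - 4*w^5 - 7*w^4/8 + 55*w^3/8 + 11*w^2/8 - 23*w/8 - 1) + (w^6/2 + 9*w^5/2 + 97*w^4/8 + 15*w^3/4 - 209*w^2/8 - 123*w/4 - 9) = w^6 + w^5/2 + 45*w^4/4 + 85*w^3/8 - 99*w^2/4 - 269*w/8 - 10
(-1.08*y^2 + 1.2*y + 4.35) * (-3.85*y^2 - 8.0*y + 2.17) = 4.158*y^4 + 4.02*y^3 - 28.6911*y^2 - 32.196*y + 9.4395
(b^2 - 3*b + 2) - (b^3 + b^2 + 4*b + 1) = -b^3 - 7*b + 1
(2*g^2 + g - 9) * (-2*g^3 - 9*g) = -4*g^5 - 2*g^4 - 9*g^2 + 81*g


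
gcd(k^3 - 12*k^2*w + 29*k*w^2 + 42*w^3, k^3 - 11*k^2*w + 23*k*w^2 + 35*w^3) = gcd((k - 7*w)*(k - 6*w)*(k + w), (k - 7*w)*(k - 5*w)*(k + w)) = -k^2 + 6*k*w + 7*w^2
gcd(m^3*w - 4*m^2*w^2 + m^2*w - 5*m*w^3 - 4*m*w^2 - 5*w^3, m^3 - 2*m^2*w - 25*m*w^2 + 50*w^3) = -m + 5*w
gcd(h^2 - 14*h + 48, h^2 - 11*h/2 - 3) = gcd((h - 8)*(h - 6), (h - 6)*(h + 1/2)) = h - 6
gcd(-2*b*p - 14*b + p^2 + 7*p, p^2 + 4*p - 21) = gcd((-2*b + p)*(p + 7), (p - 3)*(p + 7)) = p + 7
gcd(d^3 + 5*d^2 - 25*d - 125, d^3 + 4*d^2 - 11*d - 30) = d + 5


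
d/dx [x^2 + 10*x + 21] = 2*x + 10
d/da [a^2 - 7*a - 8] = 2*a - 7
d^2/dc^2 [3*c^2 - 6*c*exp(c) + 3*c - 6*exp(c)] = -6*c*exp(c) - 18*exp(c) + 6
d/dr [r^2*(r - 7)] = r*(3*r - 14)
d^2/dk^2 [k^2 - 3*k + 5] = 2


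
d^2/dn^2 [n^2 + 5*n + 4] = 2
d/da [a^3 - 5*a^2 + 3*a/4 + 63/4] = 3*a^2 - 10*a + 3/4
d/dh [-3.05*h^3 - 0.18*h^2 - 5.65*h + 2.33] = -9.15*h^2 - 0.36*h - 5.65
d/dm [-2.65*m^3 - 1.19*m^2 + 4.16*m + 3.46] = -7.95*m^2 - 2.38*m + 4.16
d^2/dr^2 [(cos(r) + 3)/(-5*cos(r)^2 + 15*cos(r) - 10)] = (9*(1 - cos(2*r))^2*cos(r) + 15*(1 - cos(2*r))^2 + 227*cos(r) + 42*cos(2*r) - 33*cos(3*r) - 2*cos(5*r) - 234)/(20*(cos(r) - 2)^3*(cos(r) - 1)^3)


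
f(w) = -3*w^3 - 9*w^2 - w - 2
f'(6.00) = -433.00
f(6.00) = -980.00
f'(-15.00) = -1756.00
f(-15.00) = 8113.00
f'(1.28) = -38.79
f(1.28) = -24.32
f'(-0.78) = 7.56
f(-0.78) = -5.27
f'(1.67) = -56.16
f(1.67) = -42.74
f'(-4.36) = -93.61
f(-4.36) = 79.92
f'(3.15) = -147.00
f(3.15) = -188.22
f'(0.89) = -24.15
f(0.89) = -12.13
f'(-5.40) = -166.24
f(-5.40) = 213.35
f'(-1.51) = 5.66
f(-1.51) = -10.68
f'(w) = -9*w^2 - 18*w - 1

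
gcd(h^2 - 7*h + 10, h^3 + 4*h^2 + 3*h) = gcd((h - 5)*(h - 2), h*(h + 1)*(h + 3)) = 1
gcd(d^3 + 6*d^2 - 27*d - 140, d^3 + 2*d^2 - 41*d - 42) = d + 7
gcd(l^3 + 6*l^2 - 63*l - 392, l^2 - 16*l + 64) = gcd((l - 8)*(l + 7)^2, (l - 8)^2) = l - 8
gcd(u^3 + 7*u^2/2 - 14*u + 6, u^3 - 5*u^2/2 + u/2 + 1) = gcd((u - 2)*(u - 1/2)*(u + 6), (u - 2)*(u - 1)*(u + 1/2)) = u - 2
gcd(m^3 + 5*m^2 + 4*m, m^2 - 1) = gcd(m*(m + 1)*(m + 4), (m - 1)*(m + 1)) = m + 1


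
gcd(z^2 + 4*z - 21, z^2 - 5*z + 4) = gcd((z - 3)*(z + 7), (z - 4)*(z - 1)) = 1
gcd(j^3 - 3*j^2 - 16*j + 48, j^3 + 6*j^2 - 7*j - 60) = j^2 + j - 12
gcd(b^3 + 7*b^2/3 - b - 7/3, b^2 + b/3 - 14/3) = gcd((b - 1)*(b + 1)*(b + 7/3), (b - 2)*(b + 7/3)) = b + 7/3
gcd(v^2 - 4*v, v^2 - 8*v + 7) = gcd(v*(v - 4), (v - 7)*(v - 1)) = 1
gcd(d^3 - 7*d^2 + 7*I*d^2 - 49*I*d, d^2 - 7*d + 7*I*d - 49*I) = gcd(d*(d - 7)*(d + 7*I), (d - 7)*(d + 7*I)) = d^2 + d*(-7 + 7*I) - 49*I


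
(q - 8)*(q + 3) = q^2 - 5*q - 24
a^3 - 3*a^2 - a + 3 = (a - 3)*(a - 1)*(a + 1)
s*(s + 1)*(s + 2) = s^3 + 3*s^2 + 2*s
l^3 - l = l*(l - 1)*(l + 1)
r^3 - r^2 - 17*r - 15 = (r - 5)*(r + 1)*(r + 3)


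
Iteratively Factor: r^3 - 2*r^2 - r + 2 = (r - 2)*(r^2 - 1) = (r - 2)*(r + 1)*(r - 1)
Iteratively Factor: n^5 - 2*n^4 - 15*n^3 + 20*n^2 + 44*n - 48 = (n - 2)*(n^4 - 15*n^2 - 10*n + 24) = (n - 2)*(n + 2)*(n^3 - 2*n^2 - 11*n + 12) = (n - 4)*(n - 2)*(n + 2)*(n^2 + 2*n - 3) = (n - 4)*(n - 2)*(n - 1)*(n + 2)*(n + 3)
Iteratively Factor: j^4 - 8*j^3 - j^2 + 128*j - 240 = (j - 4)*(j^3 - 4*j^2 - 17*j + 60) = (j - 5)*(j - 4)*(j^2 + j - 12) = (j - 5)*(j - 4)*(j - 3)*(j + 4)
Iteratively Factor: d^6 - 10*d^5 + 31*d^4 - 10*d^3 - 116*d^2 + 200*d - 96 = (d - 2)*(d^5 - 8*d^4 + 15*d^3 + 20*d^2 - 76*d + 48) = (d - 2)^2*(d^4 - 6*d^3 + 3*d^2 + 26*d - 24) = (d - 3)*(d - 2)^2*(d^3 - 3*d^2 - 6*d + 8) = (d - 3)*(d - 2)^2*(d - 1)*(d^2 - 2*d - 8) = (d - 4)*(d - 3)*(d - 2)^2*(d - 1)*(d + 2)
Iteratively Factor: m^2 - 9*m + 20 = (m - 5)*(m - 4)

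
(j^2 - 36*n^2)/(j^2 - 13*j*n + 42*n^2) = (j + 6*n)/(j - 7*n)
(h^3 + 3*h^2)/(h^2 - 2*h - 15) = h^2/(h - 5)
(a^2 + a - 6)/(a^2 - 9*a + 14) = (a + 3)/(a - 7)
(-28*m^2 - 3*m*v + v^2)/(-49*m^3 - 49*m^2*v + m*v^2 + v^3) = (4*m + v)/(7*m^2 + 8*m*v + v^2)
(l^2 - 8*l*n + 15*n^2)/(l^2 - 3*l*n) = (l - 5*n)/l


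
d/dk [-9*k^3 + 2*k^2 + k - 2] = -27*k^2 + 4*k + 1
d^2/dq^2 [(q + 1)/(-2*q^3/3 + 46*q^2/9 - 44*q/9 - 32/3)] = 9*(-27*q^2 + 234*q - 532)/(27*q^6 - 702*q^5 + 7380*q^4 - 40040*q^3 + 118080*q^2 - 179712*q + 110592)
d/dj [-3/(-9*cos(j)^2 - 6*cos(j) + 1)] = 18*(3*cos(j) + 1)*sin(j)/(9*cos(j)^2 + 6*cos(j) - 1)^2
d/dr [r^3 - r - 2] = 3*r^2 - 1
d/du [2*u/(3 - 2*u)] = 6/(2*u - 3)^2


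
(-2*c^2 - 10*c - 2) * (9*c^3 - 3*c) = -18*c^5 - 90*c^4 - 12*c^3 + 30*c^2 + 6*c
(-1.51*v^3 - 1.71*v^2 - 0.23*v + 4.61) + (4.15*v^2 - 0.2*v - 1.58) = -1.51*v^3 + 2.44*v^2 - 0.43*v + 3.03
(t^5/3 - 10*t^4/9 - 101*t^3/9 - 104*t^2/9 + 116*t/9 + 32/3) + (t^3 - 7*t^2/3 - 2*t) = t^5/3 - 10*t^4/9 - 92*t^3/9 - 125*t^2/9 + 98*t/9 + 32/3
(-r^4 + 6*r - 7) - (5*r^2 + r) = -r^4 - 5*r^2 + 5*r - 7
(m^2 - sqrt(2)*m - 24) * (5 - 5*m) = -5*m^3 + 5*m^2 + 5*sqrt(2)*m^2 - 5*sqrt(2)*m + 120*m - 120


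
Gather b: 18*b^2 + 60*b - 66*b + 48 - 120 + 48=18*b^2 - 6*b - 24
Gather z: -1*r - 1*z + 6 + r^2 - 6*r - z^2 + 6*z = r^2 - 7*r - z^2 + 5*z + 6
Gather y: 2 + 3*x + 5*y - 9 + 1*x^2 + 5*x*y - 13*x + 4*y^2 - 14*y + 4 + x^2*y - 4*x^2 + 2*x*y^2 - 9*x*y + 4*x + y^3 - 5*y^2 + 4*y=-3*x^2 - 6*x + y^3 + y^2*(2*x - 1) + y*(x^2 - 4*x - 5) - 3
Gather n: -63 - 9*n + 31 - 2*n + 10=-11*n - 22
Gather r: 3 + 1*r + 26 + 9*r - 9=10*r + 20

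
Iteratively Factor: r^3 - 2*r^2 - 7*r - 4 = (r + 1)*(r^2 - 3*r - 4) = (r + 1)^2*(r - 4)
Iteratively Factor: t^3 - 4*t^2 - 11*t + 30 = (t - 5)*(t^2 + t - 6) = (t - 5)*(t - 2)*(t + 3)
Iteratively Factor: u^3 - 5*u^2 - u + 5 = (u - 5)*(u^2 - 1) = (u - 5)*(u - 1)*(u + 1)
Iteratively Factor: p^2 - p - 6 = (p + 2)*(p - 3)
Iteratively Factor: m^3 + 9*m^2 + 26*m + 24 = (m + 4)*(m^2 + 5*m + 6) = (m + 2)*(m + 4)*(m + 3)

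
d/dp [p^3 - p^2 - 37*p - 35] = 3*p^2 - 2*p - 37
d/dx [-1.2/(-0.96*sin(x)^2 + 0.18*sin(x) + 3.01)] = (0.216 - 2.304*sin(x))*cos(x)/(-0.96*sin(x)^2 + 0.18*sin(x) + 3.01)^2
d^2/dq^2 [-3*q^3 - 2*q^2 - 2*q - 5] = -18*q - 4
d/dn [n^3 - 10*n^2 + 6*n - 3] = 3*n^2 - 20*n + 6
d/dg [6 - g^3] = -3*g^2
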